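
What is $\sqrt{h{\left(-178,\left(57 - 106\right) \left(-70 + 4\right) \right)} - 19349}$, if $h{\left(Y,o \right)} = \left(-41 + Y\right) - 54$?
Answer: $i \sqrt{19622} \approx 140.08 i$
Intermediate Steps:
$h{\left(Y,o \right)} = -95 + Y$
$\sqrt{h{\left(-178,\left(57 - 106\right) \left(-70 + 4\right) \right)} - 19349} = \sqrt{\left(-95 - 178\right) - 19349} = \sqrt{-273 - 19349} = \sqrt{-19622} = i \sqrt{19622}$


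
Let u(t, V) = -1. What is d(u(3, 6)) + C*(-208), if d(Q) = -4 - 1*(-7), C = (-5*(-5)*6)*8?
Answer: -249597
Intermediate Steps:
C = 1200 (C = (25*6)*8 = 150*8 = 1200)
d(Q) = 3 (d(Q) = -4 + 7 = 3)
d(u(3, 6)) + C*(-208) = 3 + 1200*(-208) = 3 - 249600 = -249597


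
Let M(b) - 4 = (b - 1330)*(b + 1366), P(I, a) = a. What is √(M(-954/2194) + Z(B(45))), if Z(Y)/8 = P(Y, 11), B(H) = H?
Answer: I*√2186237299547/1097 ≈ 1347.9*I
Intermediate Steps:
M(b) = 4 + (-1330 + b)*(1366 + b) (M(b) = 4 + (b - 1330)*(b + 1366) = 4 + (-1330 + b)*(1366 + b))
Z(Y) = 88 (Z(Y) = 8*11 = 88)
√(M(-954/2194) + Z(B(45))) = √((-1816776 + (-954/2194)² + 36*(-954/2194)) + 88) = √((-1816776 + (-954*1/2194)² + 36*(-954*1/2194)) + 88) = √((-1816776 + (-477/1097)² + 36*(-477/1097)) + 88) = √((-1816776 + 227529/1203409 - 17172/1097) + 88) = √(-2186343199539/1203409 + 88) = √(-2186237299547/1203409) = I*√2186237299547/1097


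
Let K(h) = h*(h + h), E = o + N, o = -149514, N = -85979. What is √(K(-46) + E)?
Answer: I*√231261 ≈ 480.9*I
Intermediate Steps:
E = -235493 (E = -149514 - 85979 = -235493)
K(h) = 2*h² (K(h) = h*(2*h) = 2*h²)
√(K(-46) + E) = √(2*(-46)² - 235493) = √(2*2116 - 235493) = √(4232 - 235493) = √(-231261) = I*√231261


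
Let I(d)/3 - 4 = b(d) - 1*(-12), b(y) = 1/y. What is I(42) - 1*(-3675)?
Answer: 52123/14 ≈ 3723.1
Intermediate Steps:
b(y) = 1/y
I(d) = 48 + 3/d (I(d) = 12 + 3*(1/d - 1*(-12)) = 12 + 3*(1/d + 12) = 12 + 3*(12 + 1/d) = 12 + (36 + 3/d) = 48 + 3/d)
I(42) - 1*(-3675) = (48 + 3/42) - 1*(-3675) = (48 + 3*(1/42)) + 3675 = (48 + 1/14) + 3675 = 673/14 + 3675 = 52123/14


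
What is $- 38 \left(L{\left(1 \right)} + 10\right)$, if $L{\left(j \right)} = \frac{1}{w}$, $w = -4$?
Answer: $- \frac{741}{2} \approx -370.5$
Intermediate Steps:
$L{\left(j \right)} = - \frac{1}{4}$ ($L{\left(j \right)} = \frac{1}{-4} = - \frac{1}{4}$)
$- 38 \left(L{\left(1 \right)} + 10\right) = - 38 \left(- \frac{1}{4} + 10\right) = \left(-38\right) \frac{39}{4} = - \frac{741}{2}$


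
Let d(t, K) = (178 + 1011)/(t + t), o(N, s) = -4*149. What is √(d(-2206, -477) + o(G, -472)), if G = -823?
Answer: I*√2901707323/2206 ≈ 24.419*I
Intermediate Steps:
o(N, s) = -596
d(t, K) = 1189/(2*t) (d(t, K) = 1189/((2*t)) = 1189*(1/(2*t)) = 1189/(2*t))
√(d(-2206, -477) + o(G, -472)) = √((1189/2)/(-2206) - 596) = √((1189/2)*(-1/2206) - 596) = √(-1189/4412 - 596) = √(-2630741/4412) = I*√2901707323/2206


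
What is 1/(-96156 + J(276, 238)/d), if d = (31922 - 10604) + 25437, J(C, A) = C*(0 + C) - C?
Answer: -3117/299713192 ≈ -1.0400e-5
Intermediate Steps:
J(C, A) = C**2 - C (J(C, A) = C*C - C = C**2 - C)
d = 46755 (d = 21318 + 25437 = 46755)
1/(-96156 + J(276, 238)/d) = 1/(-96156 + (276*(-1 + 276))/46755) = 1/(-96156 + (276*275)*(1/46755)) = 1/(-96156 + 75900*(1/46755)) = 1/(-96156 + 5060/3117) = 1/(-299713192/3117) = -3117/299713192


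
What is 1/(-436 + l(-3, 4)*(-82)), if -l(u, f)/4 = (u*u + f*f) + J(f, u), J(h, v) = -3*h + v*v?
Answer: 1/6780 ≈ 0.00014749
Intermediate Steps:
J(h, v) = v**2 - 3*h (J(h, v) = -3*h + v**2 = v**2 - 3*h)
l(u, f) = -8*u**2 - 4*f**2 + 12*f (l(u, f) = -4*((u*u + f*f) + (u**2 - 3*f)) = -4*((u**2 + f**2) + (u**2 - 3*f)) = -4*((f**2 + u**2) + (u**2 - 3*f)) = -4*(f**2 - 3*f + 2*u**2) = -8*u**2 - 4*f**2 + 12*f)
1/(-436 + l(-3, 4)*(-82)) = 1/(-436 + (-8*(-3)**2 - 4*4**2 + 12*4)*(-82)) = 1/(-436 + (-8*9 - 4*16 + 48)*(-82)) = 1/(-436 + (-72 - 64 + 48)*(-82)) = 1/(-436 - 88*(-82)) = 1/(-436 + 7216) = 1/6780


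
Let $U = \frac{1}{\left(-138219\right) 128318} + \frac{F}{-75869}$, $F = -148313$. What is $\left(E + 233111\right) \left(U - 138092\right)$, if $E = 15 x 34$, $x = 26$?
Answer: $- \frac{45779563372911064340257969}{1345611494672898} \approx -3.4021 \cdot 10^{10}$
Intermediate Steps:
$E = 13260$ ($E = 15 \cdot 26 \cdot 34 = 390 \cdot 34 = 13260$)
$U = \frac{2630477238446077}{1345611494672898}$ ($U = \frac{1}{\left(-138219\right) 128318} - \frac{148313}{-75869} = \left(- \frac{1}{138219}\right) \frac{1}{128318} - - \frac{148313}{75869} = - \frac{1}{17735985642} + \frac{148313}{75869} = \frac{2630477238446077}{1345611494672898} \approx 1.9549$)
$\left(E + 233111\right) \left(U - 138092\right) = \left(13260 + 233111\right) \left(\frac{2630477238446077}{1345611494672898} - 138092\right) = 246371 \left(- \frac{185815552045131384539}{1345611494672898}\right) = - \frac{45779563372911064340257969}{1345611494672898}$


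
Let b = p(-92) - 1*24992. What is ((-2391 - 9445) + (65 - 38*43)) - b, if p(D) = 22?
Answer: 11565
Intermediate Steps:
b = -24970 (b = 22 - 1*24992 = 22 - 24992 = -24970)
((-2391 - 9445) + (65 - 38*43)) - b = ((-2391 - 9445) + (65 - 38*43)) - 1*(-24970) = (-11836 + (65 - 1634)) + 24970 = (-11836 - 1569) + 24970 = -13405 + 24970 = 11565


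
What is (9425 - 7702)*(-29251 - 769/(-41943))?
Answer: -2113903771052/41943 ≈ -5.0399e+7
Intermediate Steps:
(9425 - 7702)*(-29251 - 769/(-41943)) = 1723*(-29251 - 769*(-1/41943)) = 1723*(-29251 + 769/41943) = 1723*(-1226873924/41943) = -2113903771052/41943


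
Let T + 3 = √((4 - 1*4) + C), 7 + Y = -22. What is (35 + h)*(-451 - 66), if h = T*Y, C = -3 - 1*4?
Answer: -63074 + 14993*I*√7 ≈ -63074.0 + 39668.0*I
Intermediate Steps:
Y = -29 (Y = -7 - 22 = -29)
C = -7 (C = -3 - 4 = -7)
T = -3 + I*√7 (T = -3 + √((4 - 1*4) - 7) = -3 + √((4 - 4) - 7) = -3 + √(0 - 7) = -3 + √(-7) = -3 + I*√7 ≈ -3.0 + 2.6458*I)
h = 87 - 29*I*√7 (h = (-3 + I*√7)*(-29) = 87 - 29*I*√7 ≈ 87.0 - 76.727*I)
(35 + h)*(-451 - 66) = (35 + (87 - 29*I*√7))*(-451 - 66) = (122 - 29*I*√7)*(-517) = -63074 + 14993*I*√7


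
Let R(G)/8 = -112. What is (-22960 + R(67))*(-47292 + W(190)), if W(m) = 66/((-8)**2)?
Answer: 2256346701/2 ≈ 1.1282e+9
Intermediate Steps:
R(G) = -896 (R(G) = 8*(-112) = -896)
W(m) = 33/32 (W(m) = 66/64 = 66*(1/64) = 33/32)
(-22960 + R(67))*(-47292 + W(190)) = (-22960 - 896)*(-47292 + 33/32) = -23856*(-1513311/32) = 2256346701/2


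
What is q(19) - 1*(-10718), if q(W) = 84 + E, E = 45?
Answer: 10847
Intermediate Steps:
q(W) = 129 (q(W) = 84 + 45 = 129)
q(19) - 1*(-10718) = 129 - 1*(-10718) = 129 + 10718 = 10847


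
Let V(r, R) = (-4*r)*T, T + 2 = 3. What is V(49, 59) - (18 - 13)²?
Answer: -221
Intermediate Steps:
T = 1 (T = -2 + 3 = 1)
V(r, R) = -4*r (V(r, R) = -4*r*1 = -4*r)
V(49, 59) - (18 - 13)² = -4*49 - (18 - 13)² = -196 - 1*5² = -196 - 1*25 = -196 - 25 = -221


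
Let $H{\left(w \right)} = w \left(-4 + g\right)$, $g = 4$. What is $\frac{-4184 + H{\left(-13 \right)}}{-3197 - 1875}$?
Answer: $\frac{523}{634} \approx 0.82492$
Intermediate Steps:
$H{\left(w \right)} = 0$ ($H{\left(w \right)} = w \left(-4 + 4\right) = w 0 = 0$)
$\frac{-4184 + H{\left(-13 \right)}}{-3197 - 1875} = \frac{-4184 + 0}{-3197 - 1875} = - \frac{4184}{-5072} = \left(-4184\right) \left(- \frac{1}{5072}\right) = \frac{523}{634}$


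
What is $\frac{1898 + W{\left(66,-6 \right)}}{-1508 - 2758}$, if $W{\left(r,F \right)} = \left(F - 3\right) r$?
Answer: $- \frac{652}{2133} \approx -0.30567$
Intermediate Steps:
$W{\left(r,F \right)} = r \left(-3 + F\right)$ ($W{\left(r,F \right)} = \left(-3 + F\right) r = r \left(-3 + F\right)$)
$\frac{1898 + W{\left(66,-6 \right)}}{-1508 - 2758} = \frac{1898 + 66 \left(-3 - 6\right)}{-1508 - 2758} = \frac{1898 + 66 \left(-9\right)}{-4266} = \left(1898 - 594\right) \left(- \frac{1}{4266}\right) = 1304 \left(- \frac{1}{4266}\right) = - \frac{652}{2133}$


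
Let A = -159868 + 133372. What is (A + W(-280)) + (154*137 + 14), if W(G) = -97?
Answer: -5481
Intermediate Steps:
A = -26496
(A + W(-280)) + (154*137 + 14) = (-26496 - 97) + (154*137 + 14) = -26593 + (21098 + 14) = -26593 + 21112 = -5481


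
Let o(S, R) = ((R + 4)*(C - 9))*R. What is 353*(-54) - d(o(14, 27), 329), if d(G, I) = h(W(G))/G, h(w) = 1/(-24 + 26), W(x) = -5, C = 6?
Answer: -95729363/5022 ≈ -19062.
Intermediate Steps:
h(w) = 1/2
o(S, R) = R*(-12 - 3*R) (o(S, R) = ((R + 4)*(6 - 9))*R = ((4 + R)*(-3))*R = (-12 - 3*R)*R = R*(-12 - 3*R))
d(G, I) = 1/(2*G)
353*(-54) - d(o(14, 27), 329) = 353*(-54) - 1/(2*((-3*27*(4 + 27)))) = -19062 - 1/(2*((-3*27*31))) = -19062 - 1/(2*(-2511)) = -19062 - (-1)/(2*2511) = -19062 - 1*(-1/5022) = -19062 + 1/5022 = -95729363/5022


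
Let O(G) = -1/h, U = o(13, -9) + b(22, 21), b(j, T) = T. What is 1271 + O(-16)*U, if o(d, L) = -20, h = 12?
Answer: 15251/12 ≈ 1270.9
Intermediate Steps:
U = 1 (U = -20 + 21 = 1)
O(G) = -1/12
1271 + O(-16)*U = 1271 - 1/12*1 = 1271 - 1/12 = 15251/12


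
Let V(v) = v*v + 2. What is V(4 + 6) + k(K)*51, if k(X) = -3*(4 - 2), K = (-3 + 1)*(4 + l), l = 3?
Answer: -204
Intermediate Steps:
K = -14 (K = (-3 + 1)*(4 + 3) = -2*7 = -14)
k(X) = -6 (k(X) = -3*2 = -6)
V(v) = 2 + v**2 (V(v) = v**2 + 2 = 2 + v**2)
V(4 + 6) + k(K)*51 = (2 + (4 + 6)**2) - 6*51 = (2 + 10**2) - 306 = (2 + 100) - 306 = 102 - 306 = -204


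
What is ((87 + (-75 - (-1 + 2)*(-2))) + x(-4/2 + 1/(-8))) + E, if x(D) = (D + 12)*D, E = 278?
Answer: 17345/64 ≈ 271.02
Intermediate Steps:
x(D) = D*(12 + D) (x(D) = (12 + D)*D = D*(12 + D))
((87 + (-75 - (-1 + 2)*(-2))) + x(-4/2 + 1/(-8))) + E = ((87 + (-75 - (-1 + 2)*(-2))) + (-4/2 + 1/(-8))*(12 + (-4/2 + 1/(-8)))) + 278 = ((87 + (-75 - (-2))) + (-4*½ + 1*(-⅛))*(12 + (-4*½ + 1*(-⅛)))) + 278 = ((87 + (-75 - 1*(-2))) + (-2 - ⅛)*(12 + (-2 - ⅛))) + 278 = ((87 + (-75 + 2)) - 17*(12 - 17/8)/8) + 278 = ((87 - 73) - 17/8*79/8) + 278 = (14 - 1343/64) + 278 = -447/64 + 278 = 17345/64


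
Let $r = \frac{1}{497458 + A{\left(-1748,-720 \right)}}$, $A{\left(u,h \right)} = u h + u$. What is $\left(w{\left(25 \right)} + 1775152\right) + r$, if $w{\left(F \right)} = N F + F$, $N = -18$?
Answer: $\frac{3113350334291}{1754270} \approx 1.7747 \cdot 10^{6}$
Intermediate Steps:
$w{\left(F \right)} = - 17 F$ ($w{\left(F \right)} = - 18 F + F = - 17 F$)
$A{\left(u,h \right)} = u + h u$ ($A{\left(u,h \right)} = h u + u = u + h u$)
$r = \frac{1}{1754270}$ ($r = \frac{1}{497458 - 1748 \left(1 - 720\right)} = \frac{1}{497458 - -1256812} = \frac{1}{497458 + 1256812} = \frac{1}{1754270} \approx 5.7004 \cdot 10^{-7}$)
$\left(w{\left(25 \right)} + 1775152\right) + r = \left(\left(-17\right) 25 + 1775152\right) + \frac{1}{1754270} = \left(-425 + 1775152\right) + \frac{1}{1754270} = 1774727 + \frac{1}{1754270} = \frac{3113350334291}{1754270}$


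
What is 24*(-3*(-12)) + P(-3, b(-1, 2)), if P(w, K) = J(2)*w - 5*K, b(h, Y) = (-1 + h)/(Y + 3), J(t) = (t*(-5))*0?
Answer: 866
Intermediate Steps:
J(t) = 0 (J(t) = -5*t*0 = 0)
b(h, Y) = (-1 + h)/(3 + Y)
P(w, K) = -5*K (P(w, K) = 0*w - 5*K = 0 - 5*K = -5*K)
24*(-3*(-12)) + P(-3, b(-1, 2)) = 24*(-3*(-12)) - 5*(-1 - 1)/(3 + 2) = 24*36 - 5*(-2)/5 = 864 - (-2) = 864 - 5*(-⅖) = 864 + 2 = 866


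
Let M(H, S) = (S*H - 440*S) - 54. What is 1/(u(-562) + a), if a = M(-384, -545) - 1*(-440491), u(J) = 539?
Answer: 1/890056 ≈ 1.1235e-6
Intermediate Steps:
M(H, S) = -54 - 440*S + H*S (M(H, S) = (H*S - 440*S) - 54 = (-440*S + H*S) - 54 = -54 - 440*S + H*S)
a = 889517 (a = (-54 - 440*(-545) - 384*(-545)) - 1*(-440491) = (-54 + 239800 + 209280) + 440491 = 449026 + 440491 = 889517)
1/(u(-562) + a) = 1/(539 + 889517) = 1/890056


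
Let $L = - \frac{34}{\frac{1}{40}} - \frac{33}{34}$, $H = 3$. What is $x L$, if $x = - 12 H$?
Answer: $\frac{832914}{17} \approx 48995.0$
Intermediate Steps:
$x = -36$ ($x = \left(-12\right) 3 = -36$)
$L = - \frac{46273}{34}$ ($L = - 34 \frac{1}{\frac{1}{40}} - \frac{33}{34} = \left(-34\right) 40 - \frac{33}{34} = -1360 - \frac{33}{34} = - \frac{46273}{34} \approx -1361.0$)
$x L = \left(-36\right) \left(- \frac{46273}{34}\right) = \frac{832914}{17}$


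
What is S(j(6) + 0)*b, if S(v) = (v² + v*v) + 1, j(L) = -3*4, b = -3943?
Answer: -1139527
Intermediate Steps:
j(L) = -12
S(v) = 1 + 2*v² (S(v) = (v² + v²) + 1 = 2*v² + 1 = 1 + 2*v²)
S(j(6) + 0)*b = (1 + 2*(-12 + 0)²)*(-3943) = (1 + 2*(-12)²)*(-3943) = (1 + 2*144)*(-3943) = (1 + 288)*(-3943) = 289*(-3943) = -1139527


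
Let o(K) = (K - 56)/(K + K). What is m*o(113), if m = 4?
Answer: 114/113 ≈ 1.0089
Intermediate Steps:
o(K) = (-56 + K)/(2*K) (o(K) = (-56 + K)/((2*K)) = (-56 + K)*(1/(2*K)) = (-56 + K)/(2*K))
m*o(113) = 4*((1/2)*(-56 + 113)/113) = 4*((1/2)*(1/113)*57) = 4*(57/226) = 114/113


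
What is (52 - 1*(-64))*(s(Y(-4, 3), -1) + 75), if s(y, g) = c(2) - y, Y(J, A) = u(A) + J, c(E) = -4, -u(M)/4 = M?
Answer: 10092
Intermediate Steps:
u(M) = -4*M
Y(J, A) = J - 4*A (Y(J, A) = -4*A + J = J - 4*A)
s(y, g) = -4 - y
(52 - 1*(-64))*(s(Y(-4, 3), -1) + 75) = (52 - 1*(-64))*((-4 - (-4 - 4*3)) + 75) = (52 + 64)*((-4 - (-4 - 12)) + 75) = 116*((-4 - 1*(-16)) + 75) = 116*((-4 + 16) + 75) = 116*(12 + 75) = 116*87 = 10092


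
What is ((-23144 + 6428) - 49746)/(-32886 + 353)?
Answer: 66462/32533 ≈ 2.0429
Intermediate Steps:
((-23144 + 6428) - 49746)/(-32886 + 353) = (-16716 - 49746)/(-32533) = -66462*(-1/32533) = 66462/32533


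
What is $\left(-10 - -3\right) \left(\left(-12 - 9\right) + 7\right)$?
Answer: $98$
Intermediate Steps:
$\left(-10 - -3\right) \left(\left(-12 - 9\right) + 7\right) = \left(-10 + 3\right) \left(-21 + 7\right) = \left(-7\right) \left(-14\right) = 98$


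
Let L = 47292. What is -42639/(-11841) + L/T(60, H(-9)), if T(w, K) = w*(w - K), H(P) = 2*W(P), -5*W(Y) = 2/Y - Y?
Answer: 180616897/11280526 ≈ 16.011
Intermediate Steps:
W(Y) = -2/(5*Y) + Y/5 (W(Y) = -(2/Y - Y)/5 = -(-Y + 2/Y)/5 = -2/(5*Y) + Y/5)
H(P) = 2*(-2 + P**2)/(5*P) (H(P) = 2*((-2 + P**2)/(5*P)) = 2*(-2 + P**2)/(5*P))
-42639/(-11841) + L/T(60, H(-9)) = -42639/(-11841) + 47292/((60*(60 - 2*(-2 + (-9)**2)/(5*(-9))))) = -42639*(-1/11841) + 47292/((60*(60 - 2*(-1)*(-2 + 81)/(5*9)))) = 14213/3947 + 47292/((60*(60 - 2*(-1)*79/(5*9)))) = 14213/3947 + 47292/((60*(60 - 1*(-158/45)))) = 14213/3947 + 47292/((60*(60 + 158/45))) = 14213/3947 + 47292/((60*(2858/45))) = 14213/3947 + 47292/(11432/3) = 14213/3947 + 47292*(3/11432) = 14213/3947 + 35469/2858 = 180616897/11280526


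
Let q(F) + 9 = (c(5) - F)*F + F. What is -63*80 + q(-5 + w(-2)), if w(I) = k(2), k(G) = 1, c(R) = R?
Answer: -5089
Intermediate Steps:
w(I) = 1
q(F) = -9 + F + F*(5 - F) (q(F) = -9 + ((5 - F)*F + F) = -9 + (F*(5 - F) + F) = -9 + (F + F*(5 - F)) = -9 + F + F*(5 - F))
-63*80 + q(-5 + w(-2)) = -63*80 + (-9 - (-5 + 1)**2 + 6*(-5 + 1)) = -5040 + (-9 - 1*(-4)**2 + 6*(-4)) = -5040 + (-9 - 1*16 - 24) = -5040 + (-9 - 16 - 24) = -5040 - 49 = -5089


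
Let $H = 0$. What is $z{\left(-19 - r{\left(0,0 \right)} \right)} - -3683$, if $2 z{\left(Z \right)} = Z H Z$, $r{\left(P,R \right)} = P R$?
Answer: $3683$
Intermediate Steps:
$z{\left(Z \right)} = 0$ ($z{\left(Z \right)} = \frac{Z 0 Z}{2} = \frac{0 Z}{2} = \frac{1}{2} \cdot 0 = 0$)
$z{\left(-19 - r{\left(0,0 \right)} \right)} - -3683 = 0 - -3683 = 0 + 3683 = 3683$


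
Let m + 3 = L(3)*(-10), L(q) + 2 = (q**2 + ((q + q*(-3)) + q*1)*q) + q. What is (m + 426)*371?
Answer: 153223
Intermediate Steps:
L(q) = -2 + q (L(q) = -2 + ((q**2 + ((q + q*(-3)) + q*1)*q) + q) = -2 + ((q**2 + ((q - 3*q) + q)*q) + q) = -2 + ((q**2 + (-2*q + q)*q) + q) = -2 + ((q**2 + (-q)*q) + q) = -2 + ((q**2 - q**2) + q) = -2 + (0 + q) = -2 + q)
m = -13 (m = -3 + (-2 + 3)*(-10) = -3 + 1*(-10) = -3 - 10 = -13)
(m + 426)*371 = (-13 + 426)*371 = 413*371 = 153223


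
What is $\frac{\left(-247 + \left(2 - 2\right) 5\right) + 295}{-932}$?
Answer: $- \frac{12}{233} \approx -0.051502$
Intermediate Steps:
$\frac{\left(-247 + \left(2 - 2\right) 5\right) + 295}{-932} = \left(\left(-247 + 0 \cdot 5\right) + 295\right) \left(- \frac{1}{932}\right) = \left(\left(-247 + 0\right) + 295\right) \left(- \frac{1}{932}\right) = \left(-247 + 295\right) \left(- \frac{1}{932}\right) = 48 \left(- \frac{1}{932}\right) = - \frac{12}{233}$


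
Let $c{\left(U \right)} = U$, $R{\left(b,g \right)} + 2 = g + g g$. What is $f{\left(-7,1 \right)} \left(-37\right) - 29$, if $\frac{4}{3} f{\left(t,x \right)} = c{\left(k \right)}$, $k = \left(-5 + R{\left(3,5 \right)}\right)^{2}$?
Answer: $- \frac{58835}{4} \approx -14709.0$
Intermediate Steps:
$R{\left(b,g \right)} = -2 + g + g^{2}$ ($R{\left(b,g \right)} = -2 + \left(g + g g\right) = -2 + \left(g + g^{2}\right) = -2 + g + g^{2}$)
$k = 529$ ($k = \left(-5 + \left(-2 + 5 + 5^{2}\right)\right)^{2} = \left(-5 + \left(-2 + 5 + 25\right)\right)^{2} = \left(-5 + 28\right)^{2} = 23^{2} = 529$)
$f{\left(t,x \right)} = \frac{1587}{4}$ ($f{\left(t,x \right)} = \frac{3}{4} \cdot 529 = \frac{1587}{4}$)
$f{\left(-7,1 \right)} \left(-37\right) - 29 = \frac{1587}{4} \left(-37\right) - 29 = - \frac{58719}{4} - 29 = - \frac{58835}{4}$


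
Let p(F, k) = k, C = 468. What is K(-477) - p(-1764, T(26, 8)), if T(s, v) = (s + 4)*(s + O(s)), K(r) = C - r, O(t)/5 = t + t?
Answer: -7635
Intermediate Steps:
O(t) = 10*t (O(t) = 5*(t + t) = 5*(2*t) = 10*t)
K(r) = 468 - r
T(s, v) = 11*s*(4 + s) (T(s, v) = (s + 4)*(s + 10*s) = (4 + s)*(11*s) = 11*s*(4 + s))
K(-477) - p(-1764, T(26, 8)) = (468 - 1*(-477)) - 11*26*(4 + 26) = (468 + 477) - 11*26*30 = 945 - 1*8580 = 945 - 8580 = -7635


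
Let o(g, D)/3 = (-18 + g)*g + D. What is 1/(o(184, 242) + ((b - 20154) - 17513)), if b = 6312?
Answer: 1/61003 ≈ 1.6393e-5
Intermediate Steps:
o(g, D) = 3*D + 3*g*(-18 + g) (o(g, D) = 3*((-18 + g)*g + D) = 3*(g*(-18 + g) + D) = 3*(D + g*(-18 + g)) = 3*D + 3*g*(-18 + g))
1/(o(184, 242) + ((b - 20154) - 17513)) = 1/((-54*184 + 3*242 + 3*184²) + ((6312 - 20154) - 17513)) = 1/((-9936 + 726 + 3*33856) + (-13842 - 17513)) = 1/((-9936 + 726 + 101568) - 31355) = 1/(92358 - 31355) = 1/61003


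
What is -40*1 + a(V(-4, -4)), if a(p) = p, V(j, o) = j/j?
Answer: -39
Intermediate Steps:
V(j, o) = 1
-40*1 + a(V(-4, -4)) = -40*1 + 1 = -40 + 1 = -39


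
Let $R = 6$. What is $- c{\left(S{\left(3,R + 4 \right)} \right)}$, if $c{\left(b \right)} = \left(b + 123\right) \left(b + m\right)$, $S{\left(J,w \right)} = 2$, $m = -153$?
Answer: $18875$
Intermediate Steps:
$c{\left(b \right)} = \left(-153 + b\right) \left(123 + b\right)$ ($c{\left(b \right)} = \left(b + 123\right) \left(b - 153\right) = \left(123 + b\right) \left(-153 + b\right) = \left(-153 + b\right) \left(123 + b\right)$)
$- c{\left(S{\left(3,R + 4 \right)} \right)} = - (-18819 + 2^{2} - 60) = - (-18819 + 4 - 60) = \left(-1\right) \left(-18875\right) = 18875$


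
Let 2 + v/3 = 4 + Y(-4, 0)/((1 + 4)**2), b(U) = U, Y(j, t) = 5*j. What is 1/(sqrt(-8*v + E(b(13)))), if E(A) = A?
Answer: -I*sqrt(395)/79 ≈ -0.25158*I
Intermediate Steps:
v = 18/5 (v = -6 + 3*(4 + (5*(-4))/((1 + 4)**2)) = -6 + 3*(4 - 20/5**2) = -6 + 3*(4 - 20/25) = -6 + 3*(4 + (1/25)*(-20)) = -6 + 3*(4 - 4/5) = -6 + 3*(16/5) = -6 + 48/5 = 18/5 ≈ 3.6000)
1/(sqrt(-8*v + E(b(13)))) = 1/(sqrt(-8*18/5 + 13)) = 1/(sqrt(-144/5 + 13)) = 1/(sqrt(-79/5)) = 1/(I*sqrt(395)/5) = -I*sqrt(395)/79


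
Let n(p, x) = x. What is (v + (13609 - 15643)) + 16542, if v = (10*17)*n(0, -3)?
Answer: 13998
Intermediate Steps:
v = -510 (v = (10*17)*(-3) = 170*(-3) = -510)
(v + (13609 - 15643)) + 16542 = (-510 + (13609 - 15643)) + 16542 = (-510 - 2034) + 16542 = -2544 + 16542 = 13998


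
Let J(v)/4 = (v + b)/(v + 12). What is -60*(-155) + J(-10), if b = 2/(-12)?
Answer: 27839/3 ≈ 9279.7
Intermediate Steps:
b = -1/6 (b = 2*(-1/12) = -1/6 ≈ -0.16667)
J(v) = 4*(-1/6 + v)/(12 + v) (J(v) = 4*((v - 1/6)/(v + 12)) = 4*((-1/6 + v)/(12 + v)) = 4*(-1/6 + v)/(12 + v))
-60*(-155) + J(-10) = -60*(-155) + 2*(-1 + 6*(-10))/(3*(12 - 10)) = 9300 + (2/3)*(-1 - 60)/2 = 9300 + (2/3)*(1/2)*(-61) = 9300 - 61/3 = 27839/3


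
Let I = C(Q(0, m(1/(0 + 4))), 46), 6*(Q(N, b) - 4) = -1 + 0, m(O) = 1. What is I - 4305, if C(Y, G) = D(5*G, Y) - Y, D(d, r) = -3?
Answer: -25871/6 ≈ -4311.8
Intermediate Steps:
Q(N, b) = 23/6 (Q(N, b) = 4 + (-1 + 0)/6 = 4 + (⅙)*(-1) = 4 - ⅙ = 23/6)
C(Y, G) = -3 - Y
I = -41/6 (I = -3 - 1*23/6 = -3 - 23/6 = -41/6 ≈ -6.8333)
I - 4305 = -41/6 - 4305 = -25871/6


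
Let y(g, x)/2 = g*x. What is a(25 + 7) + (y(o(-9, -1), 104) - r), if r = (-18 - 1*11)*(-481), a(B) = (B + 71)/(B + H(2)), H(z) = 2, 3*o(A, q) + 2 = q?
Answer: -481235/34 ≈ -14154.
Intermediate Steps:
o(A, q) = -⅔ + q/3
y(g, x) = 2*g*x (y(g, x) = 2*(g*x) = 2*g*x)
a(B) = (71 + B)/(2 + B) (a(B) = (B + 71)/(B + 2) = (71 + B)/(2 + B))
r = 13949 (r = (-18 - 11)*(-481) = -29*(-481) = 13949)
a(25 + 7) + (y(o(-9, -1), 104) - r) = (71 + (25 + 7))/(2 + (25 + 7)) + (2*(-⅔ + (⅓)*(-1))*104 - 1*13949) = (71 + 32)/(2 + 32) + (2*(-⅔ - ⅓)*104 - 13949) = 103/34 + (2*(-1)*104 - 13949) = (1/34)*103 + (-208 - 13949) = 103/34 - 14157 = -481235/34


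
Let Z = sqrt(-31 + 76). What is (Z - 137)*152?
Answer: -20824 + 456*sqrt(5) ≈ -19804.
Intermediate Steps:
Z = 3*sqrt(5) (Z = sqrt(45) = 3*sqrt(5) ≈ 6.7082)
(Z - 137)*152 = (3*sqrt(5) - 137)*152 = (-137 + 3*sqrt(5))*152 = -20824 + 456*sqrt(5)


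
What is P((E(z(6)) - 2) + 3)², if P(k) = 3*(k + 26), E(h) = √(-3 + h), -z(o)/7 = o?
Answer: 6156 + 1458*I*√5 ≈ 6156.0 + 3260.2*I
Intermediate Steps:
z(o) = -7*o
P(k) = 78 + 3*k (P(k) = 3*(26 + k) = 78 + 3*k)
P((E(z(6)) - 2) + 3)² = (78 + 3*((√(-3 - 7*6) - 2) + 3))² = (78 + 3*((√(-3 - 42) - 2) + 3))² = (78 + 3*((√(-45) - 2) + 3))² = (78 + 3*((3*I*√5 - 2) + 3))² = (78 + 3*((-2 + 3*I*√5) + 3))² = (78 + 3*(1 + 3*I*√5))² = (78 + (3 + 9*I*√5))² = (81 + 9*I*√5)²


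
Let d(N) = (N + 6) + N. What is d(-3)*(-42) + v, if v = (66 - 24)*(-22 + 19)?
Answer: -126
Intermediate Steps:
d(N) = 6 + 2*N (d(N) = (6 + N) + N = 6 + 2*N)
v = -126 (v = 42*(-3) = -126)
d(-3)*(-42) + v = (6 + 2*(-3))*(-42) - 126 = (6 - 6)*(-42) - 126 = 0*(-42) - 126 = 0 - 126 = -126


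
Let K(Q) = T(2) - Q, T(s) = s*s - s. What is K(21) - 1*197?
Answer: -216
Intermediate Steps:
T(s) = s² - s
K(Q) = 2 - Q (K(Q) = 2*(-1 + 2) - Q = 2*1 - Q = 2 - Q)
K(21) - 1*197 = (2 - 1*21) - 1*197 = (2 - 21) - 197 = -19 - 197 = -216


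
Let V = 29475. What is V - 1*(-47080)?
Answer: 76555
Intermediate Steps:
V - 1*(-47080) = 29475 - 1*(-47080) = 29475 + 47080 = 76555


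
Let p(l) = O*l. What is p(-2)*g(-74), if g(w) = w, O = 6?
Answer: 888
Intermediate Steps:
p(l) = 6*l
p(-2)*g(-74) = (6*(-2))*(-74) = -12*(-74) = 888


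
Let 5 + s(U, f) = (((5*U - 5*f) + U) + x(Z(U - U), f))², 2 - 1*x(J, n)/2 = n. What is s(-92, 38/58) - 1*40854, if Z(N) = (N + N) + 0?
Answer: 222438206/841 ≈ 2.6449e+5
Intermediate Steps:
Z(N) = 2*N (Z(N) = 2*N + 0 = 2*N)
x(J, n) = 4 - 2*n
s(U, f) = -5 + (4 - 7*f + 6*U)² (s(U, f) = -5 + (((5*U - 5*f) + U) + (4 - 2*f))² = -5 + (((-5*f + 5*U) + U) + (4 - 2*f))² = -5 + ((-5*f + 6*U) + (4 - 2*f))² = -5 + (4 - 7*f + 6*U)²)
s(-92, 38/58) - 1*40854 = (-5 + (4 - 266/58 + 6*(-92))²) - 1*40854 = (-5 + (4 - 266/58 - 552)²) - 40854 = (-5 + (4 - 7*19/29 - 552)²) - 40854 = (-5 + (4 - 133/29 - 552)²) - 40854 = (-5 + (-16025/29)²) - 40854 = (-5 + 256800625/841) - 40854 = 256796420/841 - 40854 = 222438206/841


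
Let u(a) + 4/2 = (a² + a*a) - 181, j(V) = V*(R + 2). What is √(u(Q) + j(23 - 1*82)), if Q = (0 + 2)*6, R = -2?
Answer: √105 ≈ 10.247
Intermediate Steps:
Q = 12 (Q = 2*6 = 12)
j(V) = 0 (j(V) = V*(-2 + 2) = V*0 = 0)
u(a) = -183 + 2*a² (u(a) = -2 + ((a² + a*a) - 181) = -2 + ((a² + a²) - 181) = -2 + (2*a² - 181) = -2 + (-181 + 2*a²) = -183 + 2*a²)
√(u(Q) + j(23 - 1*82)) = √((-183 + 2*12²) + 0) = √((-183 + 2*144) + 0) = √((-183 + 288) + 0) = √(105 + 0) = √105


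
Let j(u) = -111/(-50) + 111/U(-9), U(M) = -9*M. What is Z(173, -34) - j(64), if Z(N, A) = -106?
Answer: -147947/1350 ≈ -109.59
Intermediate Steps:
j(u) = 4847/1350 (j(u) = -111/(-50) + 111/((-9*(-9))) = -111*(-1/50) + 111/81 = 111/50 + 111*(1/81) = 111/50 + 37/27 = 4847/1350)
Z(173, -34) - j(64) = -106 - 1*4847/1350 = -106 - 4847/1350 = -147947/1350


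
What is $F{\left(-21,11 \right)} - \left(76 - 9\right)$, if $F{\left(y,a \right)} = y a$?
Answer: $-298$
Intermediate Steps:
$F{\left(y,a \right)} = a y$
$F{\left(-21,11 \right)} - \left(76 - 9\right) = 11 \left(-21\right) - \left(76 - 9\right) = -231 - \left(76 - 9\right) = -231 - 67 = -298$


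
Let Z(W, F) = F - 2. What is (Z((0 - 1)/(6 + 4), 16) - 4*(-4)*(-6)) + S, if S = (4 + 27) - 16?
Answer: -67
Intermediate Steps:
Z(W, F) = -2 + F
S = 15 (S = 31 - 16 = 15)
(Z((0 - 1)/(6 + 4), 16) - 4*(-4)*(-6)) + S = ((-2 + 16) - 4*(-4)*(-6)) + 15 = (14 + 16*(-6)) + 15 = (14 - 96) + 15 = -82 + 15 = -67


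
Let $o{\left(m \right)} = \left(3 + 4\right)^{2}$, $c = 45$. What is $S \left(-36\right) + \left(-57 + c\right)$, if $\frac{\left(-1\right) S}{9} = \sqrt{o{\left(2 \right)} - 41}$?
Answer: $-12 + 648 \sqrt{2} \approx 904.41$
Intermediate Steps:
$o{\left(m \right)} = 49$ ($o{\left(m \right)} = 7^{2} = 49$)
$S = - 18 \sqrt{2}$ ($S = - 9 \sqrt{49 - 41} = - 9 \sqrt{8} = - 9 \cdot 2 \sqrt{2} = - 18 \sqrt{2} \approx -25.456$)
$S \left(-36\right) + \left(-57 + c\right) = - 18 \sqrt{2} \left(-36\right) + \left(-57 + 45\right) = 648 \sqrt{2} - 12 = -12 + 648 \sqrt{2}$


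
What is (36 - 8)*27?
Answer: 756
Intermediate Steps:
(36 - 8)*27 = 28*27 = 756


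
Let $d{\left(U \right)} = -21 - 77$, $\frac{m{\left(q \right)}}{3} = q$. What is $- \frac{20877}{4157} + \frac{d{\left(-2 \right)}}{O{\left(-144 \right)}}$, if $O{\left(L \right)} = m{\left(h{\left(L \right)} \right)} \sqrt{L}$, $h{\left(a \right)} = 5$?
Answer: $- \frac{20877}{4157} + \frac{49 i}{90} \approx -5.0221 + 0.54444 i$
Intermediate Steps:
$m{\left(q \right)} = 3 q$
$O{\left(L \right)} = 15 \sqrt{L}$ ($O{\left(L \right)} = 3 \cdot 5 \sqrt{L} = 15 \sqrt{L}$)
$d{\left(U \right)} = -98$
$- \frac{20877}{4157} + \frac{d{\left(-2 \right)}}{O{\left(-144 \right)}} = - \frac{20877}{4157} - \frac{98}{15 \sqrt{-144}} = \left(-20877\right) \frac{1}{4157} - \frac{98}{15 \cdot 12 i} = - \frac{20877}{4157} - \frac{98}{180 i} = - \frac{20877}{4157} - 98 \left(- \frac{i}{180}\right) = - \frac{20877}{4157} + \frac{49 i}{90}$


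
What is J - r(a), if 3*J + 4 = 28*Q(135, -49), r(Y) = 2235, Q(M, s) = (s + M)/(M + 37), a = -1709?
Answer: -6695/3 ≈ -2231.7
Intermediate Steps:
Q(M, s) = (M + s)/(37 + M)
J = 10/3 (J = -4/3 + (28*((135 - 49)/(37 + 135)))/3 = -4/3 + (28*(86/172))/3 = -4/3 + (28*((1/172)*86))/3 = -4/3 + (28*(½))/3 = -4/3 + (⅓)*14 = -4/3 + 14/3 = 10/3 ≈ 3.3333)
J - r(a) = 10/3 - 1*2235 = 10/3 - 2235 = -6695/3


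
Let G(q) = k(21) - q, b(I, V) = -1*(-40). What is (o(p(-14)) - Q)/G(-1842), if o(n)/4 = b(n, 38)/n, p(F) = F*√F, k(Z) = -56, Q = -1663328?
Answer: 831664/893 + 20*I*√14/43757 ≈ 931.31 + 0.0017102*I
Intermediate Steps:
p(F) = F^(3/2)
b(I, V) = 40
G(q) = -56 - q
o(n) = 160/n (o(n) = 4*(40/n) = 160/n)
(o(p(-14)) - Q)/G(-1842) = (160/((-14)^(3/2)) - 1*(-1663328))/(-56 - 1*(-1842)) = (160/((-14*I*√14)) + 1663328)/(-56 + 1842) = (160*(I*√14/196) + 1663328)/1786 = (40*I*√14/49 + 1663328)*(1/1786) = (1663328 + 40*I*√14/49)*(1/1786) = 831664/893 + 20*I*√14/43757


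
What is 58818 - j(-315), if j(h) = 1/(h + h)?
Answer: 37055341/630 ≈ 58818.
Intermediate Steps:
j(h) = 1/(2*h)
58818 - j(-315) = 58818 - 1/(2*(-315)) = 58818 - (-1)/(2*315) = 58818 - 1*(-1/630) = 58818 + 1/630 = 37055341/630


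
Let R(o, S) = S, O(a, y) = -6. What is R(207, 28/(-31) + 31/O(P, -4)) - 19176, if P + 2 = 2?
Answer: -3567865/186 ≈ -19182.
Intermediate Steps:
P = 0 (P = -2 + 2 = 0)
R(207, 28/(-31) + 31/O(P, -4)) - 19176 = (28/(-31) + 31/(-6)) - 19176 = (28*(-1/31) + 31*(-1/6)) - 19176 = (-28/31 - 31/6) - 19176 = -1129/186 - 19176 = -3567865/186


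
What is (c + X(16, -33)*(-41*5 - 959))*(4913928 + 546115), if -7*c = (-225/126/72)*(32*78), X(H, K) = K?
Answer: 30837580298152/147 ≈ 2.0978e+11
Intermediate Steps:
c = 1300/147 (c = --225/126/72*32*78/7 = --225*1/126*(1/72)*2496/7 = -(-25/14*1/72)*2496/7 = -(-25)*2496/7056 = -⅐*(-1300/21) = 1300/147 ≈ 8.8435)
(c + X(16, -33)*(-41*5 - 959))*(4913928 + 546115) = (1300/147 - 33*(-41*5 - 959))*(4913928 + 546115) = (1300/147 - 33*(-205 - 959))*5460043 = (1300/147 - 33*(-1164))*5460043 = (1300/147 + 38412)*5460043 = (5647864/147)*5460043 = 30837580298152/147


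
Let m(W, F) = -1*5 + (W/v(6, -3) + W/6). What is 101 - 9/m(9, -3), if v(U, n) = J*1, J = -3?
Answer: 1331/13 ≈ 102.38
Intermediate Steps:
v(U, n) = -3 (v(U, n) = -3*1 = -3)
m(W, F) = -5 - W/6 (m(W, F) = -1*5 + (W/(-3) + W/6) = -5 + (W*(-⅓) + W*(⅙)) = -5 + (-W/3 + W/6) = -5 - W/6)
101 - 9/m(9, -3) = 101 - 9/(-5 - ⅙*9) = 101 - 9/(-5 - 3/2) = 101 - 9/(-13/2) = 101 - 2/13*(-9) = 101 + 18/13 = 1331/13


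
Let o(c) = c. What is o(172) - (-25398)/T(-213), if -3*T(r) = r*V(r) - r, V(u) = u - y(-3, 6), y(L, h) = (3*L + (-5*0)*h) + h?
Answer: 2551334/14981 ≈ 170.30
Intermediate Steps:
y(L, h) = h + 3*L (y(L, h) = (3*L + 0*h) + h = (3*L + 0) + h = 3*L + h = h + 3*L)
V(u) = 3 + u (V(u) = u - (6 + 3*(-3)) = u - (6 - 9) = u - 1*(-3) = u + 3 = 3 + u)
T(r) = r/3 - r*(3 + r)/3 (T(r) = -(r*(3 + r) - r)/3 = -(-r + r*(3 + r))/3 = r/3 - r*(3 + r)/3)
o(172) - (-25398)/T(-213) = 172 - (-25398)/((-⅓*(-213)*(2 - 213))) = 172 - (-25398)/((-⅓*(-213)*(-211))) = 172 - (-25398)/(-14981) = 172 - (-25398)*(-1)/14981 = 172 - 1*25398/14981 = 172 - 25398/14981 = 2551334/14981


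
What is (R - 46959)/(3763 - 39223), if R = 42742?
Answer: 4217/35460 ≈ 0.11892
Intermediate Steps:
(R - 46959)/(3763 - 39223) = (42742 - 46959)/(3763 - 39223) = -4217/(-35460) = -4217*(-1/35460) = 4217/35460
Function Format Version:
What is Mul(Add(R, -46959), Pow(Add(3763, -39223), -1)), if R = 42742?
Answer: Rational(4217, 35460) ≈ 0.11892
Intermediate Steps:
Mul(Add(R, -46959), Pow(Add(3763, -39223), -1)) = Mul(Add(42742, -46959), Pow(Add(3763, -39223), -1)) = Mul(-4217, Pow(-35460, -1)) = Mul(-4217, Rational(-1, 35460)) = Rational(4217, 35460)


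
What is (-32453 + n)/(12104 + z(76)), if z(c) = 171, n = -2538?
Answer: -34991/12275 ≈ -2.8506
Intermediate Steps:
(-32453 + n)/(12104 + z(76)) = (-32453 - 2538)/(12104 + 171) = -34991/12275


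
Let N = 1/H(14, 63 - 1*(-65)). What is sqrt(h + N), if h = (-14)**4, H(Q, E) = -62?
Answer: sqrt(147671042)/62 ≈ 196.00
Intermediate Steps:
N = -1/62 (N = 1/(-62) = -1/62 ≈ -0.016129)
h = 38416
sqrt(h + N) = sqrt(38416 - 1/62) = sqrt(2381791/62) = sqrt(147671042)/62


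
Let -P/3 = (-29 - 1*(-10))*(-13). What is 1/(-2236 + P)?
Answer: -1/2977 ≈ -0.00033591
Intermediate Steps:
P = -741 (P = -3*(-29 - 1*(-10))*(-13) = -3*(-29 + 10)*(-13) = -(-57)*(-13) = -3*247 = -741)
1/(-2236 + P) = 1/(-2236 - 741) = 1/(-2977) = -1/2977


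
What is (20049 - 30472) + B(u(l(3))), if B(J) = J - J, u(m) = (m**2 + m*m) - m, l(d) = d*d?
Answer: -10423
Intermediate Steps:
l(d) = d**2
u(m) = -m + 2*m**2 (u(m) = (m**2 + m**2) - m = 2*m**2 - m = -m + 2*m**2)
B(J) = 0
(20049 - 30472) + B(u(l(3))) = (20049 - 30472) + 0 = -10423 + 0 = -10423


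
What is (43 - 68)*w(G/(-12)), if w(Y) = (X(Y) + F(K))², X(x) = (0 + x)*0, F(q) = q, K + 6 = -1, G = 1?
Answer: -1225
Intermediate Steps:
K = -7 (K = -6 - 1 = -7)
X(x) = 0 (X(x) = x*0 = 0)
w(Y) = 49 (w(Y) = (0 - 7)² = (-7)² = 49)
(43 - 68)*w(G/(-12)) = (43 - 68)*49 = -25*49 = -1225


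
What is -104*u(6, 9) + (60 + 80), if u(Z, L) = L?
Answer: -796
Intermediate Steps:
-104*u(6, 9) + (60 + 80) = -104*9 + (60 + 80) = -936 + 140 = -796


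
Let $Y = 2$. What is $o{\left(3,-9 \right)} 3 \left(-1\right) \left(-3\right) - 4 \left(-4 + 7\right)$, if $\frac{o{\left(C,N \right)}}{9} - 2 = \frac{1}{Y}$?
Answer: $\frac{381}{2} \approx 190.5$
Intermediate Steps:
$o{\left(C,N \right)} = \frac{45}{2}$ ($o{\left(C,N \right)} = 18 + \frac{9}{2} = \frac{45}{2}$)
$o{\left(3,-9 \right)} 3 \left(-1\right) \left(-3\right) - 4 \left(-4 + 7\right) = \frac{45 \cdot 3 \left(-1\right) \left(-3\right)}{2} - 4 \left(-4 + 7\right) = \frac{45 \left(\left(-3\right) \left(-3\right)\right)}{2} - 12 = \frac{45}{2} \cdot 9 - 12 = \frac{405}{2} - 12 = \frac{381}{2}$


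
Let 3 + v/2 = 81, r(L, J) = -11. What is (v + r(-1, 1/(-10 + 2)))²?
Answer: 21025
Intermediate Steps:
v = 156 (v = -6 + 2*81 = -6 + 162 = 156)
(v + r(-1, 1/(-10 + 2)))² = (156 - 11)² = 145² = 21025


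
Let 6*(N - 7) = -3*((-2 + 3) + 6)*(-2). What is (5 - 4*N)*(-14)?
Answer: 714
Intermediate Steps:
N = 14 (N = 7 + (-3*((-2 + 3) + 6)*(-2))/6 = 7 + (-3*(1 + 6)*(-2))/6 = 7 + (-3*7*(-2))/6 = 7 + (-21*(-2))/6 = 7 + (⅙)*42 = 7 + 7 = 14)
(5 - 4*N)*(-14) = (5 - 4*14)*(-14) = (5 - 56)*(-14) = -51*(-14) = 714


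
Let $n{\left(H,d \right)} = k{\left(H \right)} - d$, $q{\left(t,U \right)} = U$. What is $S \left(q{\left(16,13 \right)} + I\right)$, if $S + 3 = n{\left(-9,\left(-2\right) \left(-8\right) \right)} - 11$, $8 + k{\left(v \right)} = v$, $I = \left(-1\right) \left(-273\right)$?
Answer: $-13442$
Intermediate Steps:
$I = 273$
$k{\left(v \right)} = -8 + v$
$n{\left(H,d \right)} = -8 + H - d$ ($n{\left(H,d \right)} = \left(-8 + H\right) - d = -8 + H - d$)
$S = -47$ ($S = -3 - 44 = -47$)
$S \left(q{\left(16,13 \right)} + I\right) = - 47 \left(13 + 273\right) = \left(-47\right) 286 = -13442$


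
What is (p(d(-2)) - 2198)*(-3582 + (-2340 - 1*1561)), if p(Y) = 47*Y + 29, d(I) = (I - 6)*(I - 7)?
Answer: -9091845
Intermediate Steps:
d(I) = (-7 + I)*(-6 + I) (d(I) = (-6 + I)*(-7 + I) = (-7 + I)*(-6 + I))
p(Y) = 29 + 47*Y
(p(d(-2)) - 2198)*(-3582 + (-2340 - 1*1561)) = ((29 + 47*(42 + (-2)² - 13*(-2))) - 2198)*(-3582 + (-2340 - 1*1561)) = ((29 + 47*(42 + 4 + 26)) - 2198)*(-3582 + (-2340 - 1561)) = ((29 + 47*72) - 2198)*(-3582 - 3901) = ((29 + 3384) - 2198)*(-7483) = (3413 - 2198)*(-7483) = 1215*(-7483) = -9091845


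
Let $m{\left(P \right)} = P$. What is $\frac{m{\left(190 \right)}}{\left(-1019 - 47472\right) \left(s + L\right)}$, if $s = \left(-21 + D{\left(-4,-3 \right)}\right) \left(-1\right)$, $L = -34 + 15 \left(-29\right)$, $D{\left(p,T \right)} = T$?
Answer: $\frac{38}{4315699} \approx 8.8051 \cdot 10^{-6}$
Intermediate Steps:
$L = -469$ ($L = -34 - 435 = -469$)
$s = 24$ ($s = \left(-21 - 3\right) \left(-1\right) = \left(-24\right) \left(-1\right) = 24$)
$\frac{m{\left(190 \right)}}{\left(-1019 - 47472\right) \left(s + L\right)} = \frac{190}{\left(-1019 - 47472\right) \left(24 - 469\right)} = \frac{190}{\left(-48491\right) \left(-445\right)} = \frac{190}{21578495} = 190 \cdot \frac{1}{21578495} = \frac{38}{4315699}$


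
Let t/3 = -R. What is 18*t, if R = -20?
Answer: 1080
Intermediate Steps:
t = 60 (t = 3*(-1*(-20)) = 3*20 = 60)
18*t = 18*60 = 1080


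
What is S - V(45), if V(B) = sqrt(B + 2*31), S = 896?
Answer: 896 - sqrt(107) ≈ 885.66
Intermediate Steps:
V(B) = sqrt(62 + B) (V(B) = sqrt(B + 62) = sqrt(62 + B))
S - V(45) = 896 - sqrt(62 + 45) = 896 - sqrt(107)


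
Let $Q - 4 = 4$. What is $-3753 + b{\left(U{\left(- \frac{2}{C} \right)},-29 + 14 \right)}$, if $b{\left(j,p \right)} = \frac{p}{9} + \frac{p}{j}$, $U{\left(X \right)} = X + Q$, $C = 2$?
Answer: $- \frac{78893}{21} \approx -3756.8$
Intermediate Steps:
$Q = 8$ ($Q = 4 + 4 = 8$)
$U{\left(X \right)} = 8 + X$ ($U{\left(X \right)} = X + 8 = 8 + X$)
$b{\left(j,p \right)} = \frac{p}{9} + \frac{p}{j}$ ($b{\left(j,p \right)} = p \frac{1}{9} + \frac{p}{j} = \frac{p}{9} + \frac{p}{j}$)
$-3753 + b{\left(U{\left(- \frac{2}{C} \right)},-29 + 14 \right)} = -3753 + \left(\frac{-29 + 14}{9} + \frac{-29 + 14}{8 - \frac{2}{2}}\right) = -3753 + \left(\frac{1}{9} \left(-15\right) - \frac{15}{8 - 1}\right) = -3753 - \left(\frac{5}{3} + \frac{15}{8 - 1}\right) = -3753 - \left(\frac{5}{3} + \frac{15}{7}\right) = -3753 - \frac{80}{21} = - \frac{78893}{21}$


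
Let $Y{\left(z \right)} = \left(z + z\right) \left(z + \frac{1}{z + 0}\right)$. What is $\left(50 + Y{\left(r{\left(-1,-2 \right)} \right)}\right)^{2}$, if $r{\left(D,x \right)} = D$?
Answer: $2916$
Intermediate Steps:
$Y{\left(z \right)} = 2 z \left(z + \frac{1}{z}\right)$
$\left(50 + Y{\left(r{\left(-1,-2 \right)} \right)}\right)^{2} = \left(50 + \left(2 + 2 \left(-1\right)^{2}\right)\right)^{2} = \left(50 + \left(2 + 2 \cdot 1\right)\right)^{2} = \left(50 + \left(2 + 2\right)\right)^{2} = \left(50 + 4\right)^{2} = 54^{2} = 2916$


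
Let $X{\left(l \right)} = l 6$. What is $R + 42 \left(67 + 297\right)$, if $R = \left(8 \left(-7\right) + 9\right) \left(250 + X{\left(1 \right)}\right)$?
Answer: $3256$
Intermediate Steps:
$X{\left(l \right)} = 6 l$
$R = -12032$ ($R = \left(8 \left(-7\right) + 9\right) \left(250 + 6 \cdot 1\right) = \left(-56 + 9\right) \left(250 + 6\right) = \left(-47\right) 256 = -12032$)
$R + 42 \left(67 + 297\right) = -12032 + 42 \left(67 + 297\right) = -12032 + 42 \cdot 364 = -12032 + 15288 = 3256$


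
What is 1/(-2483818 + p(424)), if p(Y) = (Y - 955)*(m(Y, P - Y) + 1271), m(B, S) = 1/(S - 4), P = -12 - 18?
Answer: -458/1446692771 ≈ -3.1658e-7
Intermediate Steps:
P = -30
m(B, S) = 1/(-4 + S)
p(Y) = (-955 + Y)*(1271 + 1/(-34 - Y)) (p(Y) = (Y - 955)*(1/(-4 + (-30 - Y)) + 1271) = (-955 + Y)*(1/(-34 - Y) + 1271) = (-955 + Y)*(1271 + 1/(-34 - Y)))
1/(-2483818 + p(424)) = 1/(-2483818 + (-41268415 - 1170592*424 + 1271*424**2)/(34 + 424)) = 1/(-2483818 + (-41268415 - 496331008 + 1271*179776)/458) = 1/(-2483818 + (-41268415 - 496331008 + 228495296)/458) = 1/(-2483818 + (1/458)*(-309104127)) = 1/(-2483818 - 309104127/458) = 1/(-1446692771/458) = -458/1446692771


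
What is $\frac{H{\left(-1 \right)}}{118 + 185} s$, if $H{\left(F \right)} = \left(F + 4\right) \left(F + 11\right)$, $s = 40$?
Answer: $\frac{400}{101} \approx 3.9604$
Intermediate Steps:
$H{\left(F \right)} = \left(4 + F\right) \left(11 + F\right)$
$\frac{H{\left(-1 \right)}}{118 + 185} s = \frac{44 + \left(-1\right)^{2} + 15 \left(-1\right)}{118 + 185} \cdot 40 = \frac{44 + 1 - 15}{303} \cdot 40 = 30 \cdot \frac{1}{303} \cdot 40 = \frac{10}{101} \cdot 40 = \frac{400}{101}$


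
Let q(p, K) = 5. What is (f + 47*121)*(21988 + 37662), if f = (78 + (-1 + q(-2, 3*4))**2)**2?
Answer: 866296950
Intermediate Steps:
f = 8836 (f = (78 + (-1 + 5)**2)**2 = (78 + 4**2)**2 = (78 + 16)**2 = 94**2 = 8836)
(f + 47*121)*(21988 + 37662) = (8836 + 47*121)*(21988 + 37662) = (8836 + 5687)*59650 = 14523*59650 = 866296950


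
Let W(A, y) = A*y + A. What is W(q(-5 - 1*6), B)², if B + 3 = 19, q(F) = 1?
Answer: 289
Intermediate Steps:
B = 16 (B = -3 + 19 = 16)
W(A, y) = A + A*y
W(q(-5 - 1*6), B)² = (1*(1 + 16))² = (1*17)² = 17² = 289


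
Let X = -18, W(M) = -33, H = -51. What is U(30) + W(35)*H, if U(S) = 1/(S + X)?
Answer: 20197/12 ≈ 1683.1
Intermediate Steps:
U(S) = 1/(-18 + S) (U(S) = 1/(S - 18) = 1/(-18 + S))
U(30) + W(35)*H = 1/(-18 + 30) - 33*(-51) = 1/12 + 1683 = 20197/12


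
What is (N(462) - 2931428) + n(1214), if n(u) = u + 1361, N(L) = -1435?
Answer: -2930288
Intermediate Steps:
n(u) = 1361 + u
(N(462) - 2931428) + n(1214) = (-1435 - 2931428) + (1361 + 1214) = -2932863 + 2575 = -2930288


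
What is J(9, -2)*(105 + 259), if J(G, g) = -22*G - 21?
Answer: -79716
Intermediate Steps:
J(G, g) = -21 - 22*G
J(9, -2)*(105 + 259) = (-21 - 22*9)*(105 + 259) = (-21 - 198)*364 = -219*364 = -79716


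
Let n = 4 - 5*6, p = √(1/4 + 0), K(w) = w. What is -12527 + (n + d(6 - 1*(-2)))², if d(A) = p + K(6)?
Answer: -48587/4 ≈ -12147.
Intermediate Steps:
p = ½ (p = √(¼ + 0) = √(¼) = ½ ≈ 0.50000)
n = -26 (n = 4 - 30 = -26)
d(A) = 13/2 (d(A) = ½ + 6 = 13/2)
-12527 + (n + d(6 - 1*(-2)))² = -12527 + (-26 + 13/2)² = -12527 + (-39/2)² = -12527 + 1521/4 = -48587/4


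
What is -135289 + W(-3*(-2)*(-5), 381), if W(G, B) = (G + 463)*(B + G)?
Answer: 16694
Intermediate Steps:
W(G, B) = (463 + G)*(B + G)
-135289 + W(-3*(-2)*(-5), 381) = -135289 + ((-3*(-2)*(-5))² + 463*381 + 463*(-3*(-2)*(-5)) + 381*(-3*(-2)*(-5))) = -135289 + ((6*(-5))² + 176403 + 463*(6*(-5)) + 381*(6*(-5))) = -135289 + ((-30)² + 176403 + 463*(-30) + 381*(-30)) = -135289 + (900 + 176403 - 13890 - 11430) = -135289 + 151983 = 16694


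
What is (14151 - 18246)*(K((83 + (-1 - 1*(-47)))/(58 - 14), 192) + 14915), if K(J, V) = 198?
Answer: -61887735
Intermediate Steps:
(14151 - 18246)*(K((83 + (-1 - 1*(-47)))/(58 - 14), 192) + 14915) = (14151 - 18246)*(198 + 14915) = -4095*15113 = -61887735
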